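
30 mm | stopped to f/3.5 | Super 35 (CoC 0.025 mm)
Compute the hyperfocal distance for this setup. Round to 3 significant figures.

10.3 m

Hyperfocal distance H = f²/(N·c) + f = 30²/(3.5 × 0.025) + 30 = 900/0.0875 + 30 ≈ 10315.7 mm ≈ 10.3 m.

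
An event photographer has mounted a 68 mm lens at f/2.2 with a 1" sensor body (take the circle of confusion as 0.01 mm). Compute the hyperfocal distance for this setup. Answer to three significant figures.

Hyperfocal distance H = f²/(N·c) + f = 68²/(2.2 × 0.01) + 68 = 4624/0.022 + 68 ≈ 210249.8 mm ≈ 210 m.

210 m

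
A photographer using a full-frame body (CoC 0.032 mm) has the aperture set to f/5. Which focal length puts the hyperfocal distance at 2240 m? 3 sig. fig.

From H = f²/(N·c) + f, with f ≪ H: f ≈ √(H·N·c) = √(2240000 × 5 × 0.032) = √358400 ≈ 598.7 mm.
The +f correction barely moves this — solving exactly, f² + N·c·f − N·c·H = 0 ⇒ f = (−N·c + √((N·c)² + 4·N·c·H))/2 = (−0.16 + √1433600)/2 ≈ 598.59 mm, so f ≈ 599 mm.

599 mm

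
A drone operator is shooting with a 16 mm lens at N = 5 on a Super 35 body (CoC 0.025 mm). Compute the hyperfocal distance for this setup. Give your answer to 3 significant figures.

2.06 m

Hyperfocal distance H = f²/(N·c) + f = 16²/(5 × 0.025) + 16 = 256/0.125 + 16 ≈ 2064.0 mm ≈ 2.06 m.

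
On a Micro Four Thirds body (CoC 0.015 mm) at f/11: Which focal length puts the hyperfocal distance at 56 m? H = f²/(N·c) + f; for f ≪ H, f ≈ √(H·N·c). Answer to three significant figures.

From H = f²/(N·c) + f, with f ≪ H: f ≈ √(H·N·c) = √(56000 × 11 × 0.015) = √9240.0 ≈ 96.12 mm.
Exact: f² + N·c·f − N·c·H = 0 ⇒ f = (−N·c + √((N·c)² + 4·N·c·H))/2 = (−0.165 + √36960)/2 ≈ 96.042 mm ≈ 96.0 mm.

96.0 mm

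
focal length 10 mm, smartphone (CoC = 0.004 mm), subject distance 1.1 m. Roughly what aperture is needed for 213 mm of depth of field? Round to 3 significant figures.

f/2.20

Write h = H − f = f²/(N·c). The thin-lens limits are Dn = s·h/(h + (s−f)) and Df = s·h/(h − (s−f)), so DoF = Df − Dn = 2·s·(s−f)·h / (h² − (s−f)²).
That is a quadratic in h: DoF·h² − 2·s·(s−f)·h − DoF·(s−f)² = 0 ⇒ h = (s−f)·(s + √(s² + DoF²)) / DoF = 1090 × (1100 + √(1100² + 213²)) / 213 = 1090 × (1100 + 1120.43) / 213 ≈ 11363 mm.
Then N = f²/(c·h) = 10² / (0.004 × 11363) = 100 / 45.451 ≈ 2.20.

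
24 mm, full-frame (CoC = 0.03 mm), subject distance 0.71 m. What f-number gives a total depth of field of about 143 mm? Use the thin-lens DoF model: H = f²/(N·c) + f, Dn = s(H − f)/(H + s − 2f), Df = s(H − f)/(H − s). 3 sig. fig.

f/2.79

Write h = H − f = f²/(N·c). The thin-lens limits are Dn = s·h/(h + (s−f)) and Df = s·h/(h − (s−f)), so DoF = Df − Dn = 2·s·(s−f)·h / (h² − (s−f)²).
That is a quadratic in h: DoF·h² − 2·s·(s−f)·h − DoF·(s−f)² = 0 ⇒ h = (s−f)·(s + √(s² + DoF²)) / DoF = 686 × (710 + √(710² + 143²)) / 143 = 686 × (710 + 724.258) / 143 ≈ 6880.4 mm.
Then N = f²/(c·h) = 24² / (0.03 × 6880.4) = 576 / 206.41 ≈ 2.79.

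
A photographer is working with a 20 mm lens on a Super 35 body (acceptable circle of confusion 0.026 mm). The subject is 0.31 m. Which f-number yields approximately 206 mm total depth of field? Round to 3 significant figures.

f/16

Write h = H − f = f²/(N·c). The thin-lens limits are Dn = s·h/(h + (s−f)) and Df = s·h/(h − (s−f)), so DoF = Df − Dn = 2·s·(s−f)·h / (h² − (s−f)²).
That is a quadratic in h: DoF·h² − 2·s·(s−f)·h − DoF·(s−f)² = 0 ⇒ h = (s−f)·(s + √(s² + DoF²)) / DoF = 290 × (310 + √(310² + 206²)) / 206 = 290 × (310 + 372.204) / 206 ≈ 960.38 mm.
Then N = f²/(c·h) = 20² / (0.026 × 960.38) = 400 / 24.970 ≈ 16.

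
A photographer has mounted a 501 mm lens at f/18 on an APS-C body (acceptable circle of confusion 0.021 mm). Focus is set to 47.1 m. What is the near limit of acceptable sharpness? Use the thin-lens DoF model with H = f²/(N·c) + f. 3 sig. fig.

Hyperfocal distance H = f²/(N·c) + f = 501²/(18 × 0.021) + 501 = 251001/0.378 + 501 ≈ 664524.8 mm ≈ 664.5 m.
Near limit Dn = s·(H − f)/(H + s − 2f) = 47100 × (664524.8 − 501) / (664524.8 + 47100 − 2 × 501) = 47100 × 664023.8 / 710622.8 ≈ 44011 mm ≈ 44.0 m.

44.0 m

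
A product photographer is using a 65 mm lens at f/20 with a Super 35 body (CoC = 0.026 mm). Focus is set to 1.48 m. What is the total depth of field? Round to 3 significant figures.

Hyperfocal distance H = f²/(N·c) + f = 65²/(20 × 0.026) + 65 = 4225/0.52 + 65 ≈ 8190.0 mm ≈ 8.190 m.
Near limit Dn = s·(H − f)/(H + s − 2f) = 1480 × (8190.0 − 65) / (8190.0 + 1480 − 2 × 65) = 1480 × 8125.0 / 9540.0 ≈ 1260.48 mm.
Far limit Df = s·(H − f)/(H − s) = 1480 × (8190.0 − 65) / (8190.0 − 1480) = 1480 × 8125.0 / 6710.0 ≈ 1792.10 mm.
Depth of field = Df − Dn = 1792.10 − 1260.48 ≈ 531.62 mm ≈ 0.532 m.

0.532 m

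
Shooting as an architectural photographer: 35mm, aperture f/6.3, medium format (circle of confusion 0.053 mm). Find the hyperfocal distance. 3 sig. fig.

3.70 m

Hyperfocal distance H = f²/(N·c) + f = 35²/(6.3 × 0.053) + 35 = 1225/0.3339 + 35 ≈ 3703.8 mm ≈ 3.70 m.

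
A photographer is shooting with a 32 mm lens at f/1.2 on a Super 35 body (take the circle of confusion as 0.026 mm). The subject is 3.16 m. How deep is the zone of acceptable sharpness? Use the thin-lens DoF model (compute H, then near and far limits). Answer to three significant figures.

0.608 m

Hyperfocal distance H = f²/(N·c) + f = 32²/(1.2 × 0.026) + 32 = 1024/0.0312 + 32 ≈ 32852.5 mm ≈ 32.85 m.
Near limit Dn = s·(H − f)/(H + s − 2f) = 3160 × (32852.5 − 32) / (32852.5 + 3160 − 2 × 32) = 3160 × 32820.5 / 35948.5 ≈ 2885.04 mm.
Far limit Df = s·(H − f)/(H − s) = 3160 × (32852.5 − 32) / (32852.5 − 3160) = 3160 × 32820.5 / 29692.5 ≈ 3492.89 mm.
Depth of field = Df − Dn = 3492.89 − 2885.04 ≈ 607.85 mm ≈ 0.608 m.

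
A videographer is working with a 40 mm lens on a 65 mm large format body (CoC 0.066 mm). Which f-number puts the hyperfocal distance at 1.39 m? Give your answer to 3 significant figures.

f/18

Rearrange H = f²/(N·c) + f for N: N = f² / ((H − f)·c).
N = 40² / ((1390 − 40) × 0.066) = 1600 / 89.10 ≈ 18.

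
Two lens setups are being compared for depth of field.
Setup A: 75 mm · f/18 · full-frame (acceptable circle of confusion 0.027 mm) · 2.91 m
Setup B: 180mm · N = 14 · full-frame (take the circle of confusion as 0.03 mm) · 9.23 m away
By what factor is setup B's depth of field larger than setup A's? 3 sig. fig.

Setup A: H = 75²/(18×0.027) + 75 ≈ 11649.1 mm; DoF = Df − Dn = 3854.0 − 2337.5 ≈ 1516.5 mm.
Setup B: H = 180²/(14×0.03) + 180 ≈ 77322.9 mm; DoF = Df − Dn = 10456.7 − 8260.9 ≈ 2195.8 mm.
Ratio = 2195.8 / 1516.5 ≈ 1.45.

1.45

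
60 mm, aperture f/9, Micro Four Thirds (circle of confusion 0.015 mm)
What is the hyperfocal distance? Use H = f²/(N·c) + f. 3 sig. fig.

Hyperfocal distance H = f²/(N·c) + f = 60²/(9 × 0.015) + 60 = 3600/0.135 + 60 ≈ 26726.7 mm ≈ 26.7 m.

26.7 m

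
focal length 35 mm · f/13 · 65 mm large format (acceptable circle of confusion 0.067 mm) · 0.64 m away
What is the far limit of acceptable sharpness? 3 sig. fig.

1.12 m

Hyperfocal distance H = f²/(N·c) + f = 35²/(13 × 0.067) + 35 = 1225/0.871 + 35 ≈ 1441.4 mm ≈ 1.441 m.
Far limit Df = s·(H − f)/(H − s) = 640 × (1441.4 − 35) / (1441.4 − 640) = 640 × 1406.4 / 801.4 ≈ 1123.1 mm ≈ 1.12 m.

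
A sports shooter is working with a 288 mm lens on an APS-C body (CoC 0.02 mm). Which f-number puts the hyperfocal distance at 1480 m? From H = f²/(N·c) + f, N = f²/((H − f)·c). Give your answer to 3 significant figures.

Rearrange H = f²/(N·c) + f for N: N = f² / ((H − f)·c).
N = 288² / ((1480000 − 288) × 0.02) = 82944 / 29594 ≈ 2.80.

f/2.80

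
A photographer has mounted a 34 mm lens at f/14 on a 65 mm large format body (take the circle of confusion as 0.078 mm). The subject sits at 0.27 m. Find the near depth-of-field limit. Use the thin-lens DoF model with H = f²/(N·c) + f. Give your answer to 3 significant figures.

Hyperfocal distance H = f²/(N·c) + f = 34²/(14 × 0.078) + 34 = 1156/1.092 + 34 ≈ 1092.6 mm ≈ 1.093 m.
Near limit Dn = s·(H − f)/(H + s − 2f) = 270 × (1092.6 − 34) / (1092.6 + 270 − 2 × 34) = 270 × 1058.6 / 1294.6 ≈ 220.78 mm.

221 mm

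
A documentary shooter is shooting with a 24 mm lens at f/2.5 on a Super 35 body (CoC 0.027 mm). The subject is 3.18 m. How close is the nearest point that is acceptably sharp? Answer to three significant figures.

Hyperfocal distance H = f²/(N·c) + f = 24²/(2.5 × 0.027) + 24 = 576/0.0675 + 24 ≈ 8557.3 mm ≈ 8.557 m.
Near limit Dn = s·(H − f)/(H + s − 2f) = 3180 × (8557.3 − 24) / (8557.3 + 3180 − 2 × 24) = 3180 × 8533.3 / 11689.3 ≈ 2321.4 mm ≈ 2.32 m.

2.32 m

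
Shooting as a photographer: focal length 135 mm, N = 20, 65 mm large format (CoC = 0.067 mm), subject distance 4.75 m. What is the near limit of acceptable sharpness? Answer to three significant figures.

Hyperfocal distance H = f²/(N·c) + f = 135²/(20 × 0.067) + 135 = 18225/1.34 + 135 ≈ 13735.7 mm ≈ 13.74 m.
Near limit Dn = s·(H − f)/(H + s − 2f) = 4750 × (13735.7 − 135) / (13735.7 + 4750 − 2 × 135) = 4750 × 13600.7 / 18215.7 ≈ 3546.6 mm ≈ 3.55 m.

3.55 m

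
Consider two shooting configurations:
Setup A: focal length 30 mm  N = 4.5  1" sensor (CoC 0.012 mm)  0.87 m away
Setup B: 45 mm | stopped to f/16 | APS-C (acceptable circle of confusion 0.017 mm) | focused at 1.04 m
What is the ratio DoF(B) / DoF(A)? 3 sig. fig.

Setup A: H = 30²/(4.5×0.012) + 30 ≈ 16696.7 mm; DoF = Df − Dn = 916.175 − 828.256 ≈ 87.919 mm.
Setup B: H = 45²/(16×0.017) + 45 ≈ 7489.9 mm; DoF = Df − Dn = 1200.44 − 917.39 ≈ 283.05 mm.
Ratio = 283.05 / 87.919 ≈ 3.22.

3.22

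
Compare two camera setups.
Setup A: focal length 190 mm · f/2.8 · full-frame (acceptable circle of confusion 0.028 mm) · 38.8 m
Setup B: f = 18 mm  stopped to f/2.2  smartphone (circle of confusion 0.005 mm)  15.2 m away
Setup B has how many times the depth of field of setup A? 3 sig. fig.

Setup A: H = 190²/(2.8×0.028) + 190 ≈ 460649.2 mm; DoF = Df − Dn = 42351.2 − 35798.3 ≈ 6552.9 mm.
Setup B: H = 18²/(2.2×0.005) + 18 ≈ 29472.5 mm; DoF = Df − Dn = 31369 − 10030 ≈ 21339 mm.
Ratio = 21339 / 6552.9 ≈ 3.26.

3.26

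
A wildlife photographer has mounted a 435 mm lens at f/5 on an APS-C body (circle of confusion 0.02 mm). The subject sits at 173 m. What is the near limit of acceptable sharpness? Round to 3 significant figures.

Hyperfocal distance H = f²/(N·c) + f = 435²/(5 × 0.02) + 435 = 189225/0.1 + 435 ≈ 1892685.0 mm ≈ 1893 m.
Near limit Dn = s·(H − f)/(H + s − 2f) = 173000 × (1892685.0 − 435) / (1892685.0 + 173000 − 2 × 435) = 173000 × 1892250.0 / 2064815.0 ≈ 158542 mm ≈ 159 m.

159 m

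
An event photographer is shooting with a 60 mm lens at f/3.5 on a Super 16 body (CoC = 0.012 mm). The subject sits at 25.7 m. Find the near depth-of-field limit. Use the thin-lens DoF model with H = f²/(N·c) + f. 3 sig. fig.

Hyperfocal distance H = f²/(N·c) + f = 60²/(3.5 × 0.012) + 60 = 3600/0.042 + 60 ≈ 85774.3 mm ≈ 85.77 m.
Near limit Dn = s·(H − f)/(H + s − 2f) = 25700 × (85774.3 − 60) / (85774.3 + 25700 − 2 × 60) = 25700 × 85714.3 / 111354.3 ≈ 19782 mm ≈ 19.8 m.

19.8 m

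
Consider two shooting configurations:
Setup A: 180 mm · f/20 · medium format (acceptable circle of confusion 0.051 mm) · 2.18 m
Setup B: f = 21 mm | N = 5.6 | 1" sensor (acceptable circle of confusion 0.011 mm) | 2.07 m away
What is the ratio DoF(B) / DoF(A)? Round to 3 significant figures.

Setup A: H = 180²/(20×0.051) + 180 ≈ 31944.7 mm; DoF = Df − Dn = 2326.48 − 2050.87 ≈ 275.61 mm.
Setup B: H = 21²/(5.6×0.011) + 21 ≈ 7180.1 mm; DoF = Df − Dn = 2900.0 − 1609.4 ≈ 1290.6 mm.
Ratio = 1290.6 / 275.61 ≈ 4.68.

4.68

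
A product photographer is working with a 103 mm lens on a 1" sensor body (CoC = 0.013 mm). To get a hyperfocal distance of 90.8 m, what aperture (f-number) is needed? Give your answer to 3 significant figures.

Rearrange H = f²/(N·c) + f for N: N = f² / ((H − f)·c).
N = 103² / ((90800 − 103) × 0.013) = 10609 / 1179 ≈ 9.

f/9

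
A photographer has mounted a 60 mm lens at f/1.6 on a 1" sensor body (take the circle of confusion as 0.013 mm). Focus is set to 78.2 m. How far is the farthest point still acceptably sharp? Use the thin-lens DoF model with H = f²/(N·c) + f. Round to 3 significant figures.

143 m

Hyperfocal distance H = f²/(N·c) + f = 60²/(1.6 × 0.013) + 60 = 3600/0.0208 + 60 ≈ 173136.9 mm ≈ 173.1 m.
Far limit Df = s·(H − f)/(H − s) = 78200 × (173136.9 − 60) / (173136.9 − 78200) = 78200 × 173076.9 / 94936.9 ≈ 142564 mm ≈ 143 m.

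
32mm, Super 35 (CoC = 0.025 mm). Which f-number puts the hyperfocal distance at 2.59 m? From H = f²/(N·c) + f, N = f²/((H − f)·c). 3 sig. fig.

Rearrange H = f²/(N·c) + f for N: N = f² / ((H − f)·c).
N = 32² / ((2590 − 32) × 0.025) = 1024 / 63.95 ≈ 16.

f/16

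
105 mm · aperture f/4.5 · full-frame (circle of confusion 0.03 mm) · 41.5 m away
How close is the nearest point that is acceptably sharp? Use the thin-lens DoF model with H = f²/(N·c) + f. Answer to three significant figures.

27.5 m

Hyperfocal distance H = f²/(N·c) + f = 105²/(4.5 × 0.03) + 105 = 11025/0.135 + 105 ≈ 81771.7 mm ≈ 81.77 m.
Near limit Dn = s·(H − f)/(H + s − 2f) = 41500 × (81771.7 − 105) / (81771.7 + 41500 − 2 × 105) = 41500 × 81666.7 / 123061.7 ≈ 27540 mm ≈ 27.5 m.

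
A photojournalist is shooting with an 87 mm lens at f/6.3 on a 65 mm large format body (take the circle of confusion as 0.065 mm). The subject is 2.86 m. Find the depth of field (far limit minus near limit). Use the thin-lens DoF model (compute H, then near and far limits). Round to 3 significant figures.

Hyperfocal distance H = f²/(N·c) + f = 87²/(6.3 × 0.065) + 87 = 7569/0.4095 + 87 ≈ 18570.5 mm ≈ 18.57 m.
Near limit Dn = s·(H − f)/(H + s − 2f) = 2860 × (18570.5 − 87) / (18570.5 + 2860 − 2 × 87) = 2860 × 18483.5 / 21256.5 ≈ 2486.90 mm.
Far limit Df = s·(H − f)/(H − s) = 2860 × (18570.5 − 87) / (18570.5 − 2860) = 2860 × 18483.5 / 15710.5 ≈ 3364.81 mm.
Depth of field = Df − Dn = 3364.81 − 2486.90 ≈ 877.91 mm ≈ 0.878 m.

0.878 m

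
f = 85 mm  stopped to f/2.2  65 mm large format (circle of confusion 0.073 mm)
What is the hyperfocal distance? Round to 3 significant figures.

Hyperfocal distance H = f²/(N·c) + f = 85²/(2.2 × 0.073) + 85 = 7225/0.1606 + 85 ≈ 45072.5 mm ≈ 45.1 m.

45.1 m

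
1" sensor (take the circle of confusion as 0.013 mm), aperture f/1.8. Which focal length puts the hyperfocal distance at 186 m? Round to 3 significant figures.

66.0 mm

From H = f²/(N·c) + f, with f ≪ H: f ≈ √(H·N·c) = √(186000 × 1.8 × 0.013) = √4352.4 ≈ 65.97 mm.
The +f correction barely moves this — solving exactly, f² + N·c·f − N·c·H = 0 ⇒ f = (−N·c + √((N·c)² + 4·N·c·H))/2 = (−0.0234 + √17410)/2 ≈ 65.961 mm, so f ≈ 66.0 mm.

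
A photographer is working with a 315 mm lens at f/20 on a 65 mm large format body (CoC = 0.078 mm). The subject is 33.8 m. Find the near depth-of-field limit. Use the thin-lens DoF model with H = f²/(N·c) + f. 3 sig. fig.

Hyperfocal distance H = f²/(N·c) + f = 315²/(20 × 0.078) + 315 = 99225/1.56 + 315 ≈ 63920.8 mm ≈ 63.92 m.
Near limit Dn = s·(H − f)/(H + s − 2f) = 33800 × (63920.8 − 315) / (63920.8 + 33800 − 2 × 315) = 33800 × 63605.8 / 97090.8 ≈ 22143 mm ≈ 22.1 m.

22.1 m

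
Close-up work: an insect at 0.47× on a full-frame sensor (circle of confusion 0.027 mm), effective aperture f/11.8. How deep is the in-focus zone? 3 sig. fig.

At magnification m, DoF ≈ 2·N_eff·c/m² = 2 × 11.8 × 0.027 / 0.47² = 0.6372 / 0.2209 ≈ 2.88 mm.

2.88 mm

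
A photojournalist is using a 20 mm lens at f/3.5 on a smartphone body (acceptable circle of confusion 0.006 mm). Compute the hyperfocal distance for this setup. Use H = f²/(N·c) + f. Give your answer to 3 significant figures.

Hyperfocal distance H = f²/(N·c) + f = 20²/(3.5 × 0.006) + 20 = 400/0.021 + 20 ≈ 19067.6 mm ≈ 19.1 m.

19.1 m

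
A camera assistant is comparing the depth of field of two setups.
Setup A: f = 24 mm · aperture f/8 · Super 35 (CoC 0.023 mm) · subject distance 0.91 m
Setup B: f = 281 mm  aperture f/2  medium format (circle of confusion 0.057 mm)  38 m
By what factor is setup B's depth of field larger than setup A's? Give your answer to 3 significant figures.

Setup A: H = 24²/(8×0.023) + 24 ≈ 3154.4 mm; DoF = Df − Dn = 1269.23 − 709.26 ≈ 559.97 mm.
Setup B: H = 281²/(2×0.057) + 281 ≈ 692921.4 mm; DoF = Df − Dn = 40188.5 − 36037.5 ≈ 4151.0 mm.
Ratio = 4151.0 / 559.97 ≈ 7.41.

7.41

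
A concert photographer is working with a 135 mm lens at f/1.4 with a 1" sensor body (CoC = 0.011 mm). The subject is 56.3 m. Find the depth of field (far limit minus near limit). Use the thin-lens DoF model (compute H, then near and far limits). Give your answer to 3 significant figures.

5.36 m

Hyperfocal distance H = f²/(N·c) + f = 135²/(1.4 × 0.011) + 135 = 18225/0.0154 + 135 ≈ 1183576.6 mm ≈ 1184 m.
Near limit Dn = s·(H − f)/(H + s − 2f) = 56300 × (1183576.6 − 135) / (1183576.6 + 56300 − 2 × 135) = 56300 × 1183441.6 / 1239606.6 ≈ 53749.1 mm.
Far limit Df = s·(H − f)/(H − s) = 56300 × (1183576.6 − 135) / (1183576.6 − 56300) = 56300 × 1183441.6 / 1127276.6 ≈ 59105.1 mm.
Depth of field = Df − Dn = 59105.1 − 53749.1 ≈ 5356.0 mm ≈ 5.36 m.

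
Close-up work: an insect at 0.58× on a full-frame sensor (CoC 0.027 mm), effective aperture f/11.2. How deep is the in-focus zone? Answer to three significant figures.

At magnification m, DoF ≈ 2·N_eff·c/m² = 2 × 11.2 × 0.027 / 0.58² = 0.6048 / 0.3364 ≈ 1.8 mm.

1.80 mm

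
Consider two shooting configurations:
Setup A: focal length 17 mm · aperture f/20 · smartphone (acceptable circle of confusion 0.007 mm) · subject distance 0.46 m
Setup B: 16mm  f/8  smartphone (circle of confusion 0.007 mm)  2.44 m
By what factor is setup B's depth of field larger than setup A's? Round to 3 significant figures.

17.4

Setup A: H = 17²/(20×0.007) + 17 ≈ 2081.3 mm; DoF = Df − Dn = 585.69 − 378.72 ≈ 206.97 mm.
Setup B: H = 16²/(8×0.007) + 16 ≈ 4587.4 mm; DoF = Df − Dn = 5194.3 − 1594.5 ≈ 3599.8 mm.
Ratio = 3599.8 / 206.97 ≈ 17.4.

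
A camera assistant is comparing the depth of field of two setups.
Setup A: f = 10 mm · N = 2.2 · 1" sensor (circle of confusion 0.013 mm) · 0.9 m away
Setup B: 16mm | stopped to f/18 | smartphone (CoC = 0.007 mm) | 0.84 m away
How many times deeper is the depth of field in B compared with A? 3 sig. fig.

Setup A: H = 10²/(2.2×0.013) + 10 ≈ 3506.5 mm; DoF = Df − Dn = 1207.31 − 717.39 ≈ 489.92 mm.
Setup B: H = 16²/(18×0.007) + 16 ≈ 2047.7 mm; DoF = Df − Dn = 1413.10 − 597.63 ≈ 815.47 mm.
Ratio = 815.47 / 489.92 ≈ 1.66.

1.66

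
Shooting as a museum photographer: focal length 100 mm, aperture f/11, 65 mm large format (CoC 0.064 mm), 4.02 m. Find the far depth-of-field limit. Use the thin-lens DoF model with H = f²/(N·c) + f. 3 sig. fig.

Hyperfocal distance H = f²/(N·c) + f = 100²/(11 × 0.064) + 100 = 10000/0.704 + 100 ≈ 14304.5 mm ≈ 14.30 m.
Far limit Df = s·(H − f)/(H − s) = 4020 × (14304.5 − 100) / (14304.5 − 4020) = 4020 × 14204.5 / 10284.5 ≈ 5552.2 mm ≈ 5.55 m.

5.55 m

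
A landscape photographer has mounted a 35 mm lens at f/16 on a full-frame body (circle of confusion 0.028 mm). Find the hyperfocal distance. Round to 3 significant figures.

2.77 m

Hyperfocal distance H = f²/(N·c) + f = 35²/(16 × 0.028) + 35 = 1225/0.448 + 35 ≈ 2769.4 mm ≈ 2.77 m.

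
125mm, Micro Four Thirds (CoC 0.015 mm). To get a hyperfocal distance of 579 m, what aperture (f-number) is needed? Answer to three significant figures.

Rearrange H = f²/(N·c) + f for N: N = f² / ((H − f)·c).
N = 125² / ((579000 − 125) × 0.015) = 15625 / 8683 ≈ 1.80.

f/1.80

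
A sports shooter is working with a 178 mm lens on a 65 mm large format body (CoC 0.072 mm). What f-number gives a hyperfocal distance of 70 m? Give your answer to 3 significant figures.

Rearrange H = f²/(N·c) + f for N: N = f² / ((H − f)·c).
N = 178² / ((70000 − 178) × 0.072) = 31684 / 5027 ≈ 6.30.

f/6.30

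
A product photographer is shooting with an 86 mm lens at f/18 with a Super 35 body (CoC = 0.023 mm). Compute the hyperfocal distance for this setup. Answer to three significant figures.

Hyperfocal distance H = f²/(N·c) + f = 86²/(18 × 0.023) + 86 = 7396/0.414 + 86 ≈ 17950.7 mm ≈ 18.0 m.

18.0 m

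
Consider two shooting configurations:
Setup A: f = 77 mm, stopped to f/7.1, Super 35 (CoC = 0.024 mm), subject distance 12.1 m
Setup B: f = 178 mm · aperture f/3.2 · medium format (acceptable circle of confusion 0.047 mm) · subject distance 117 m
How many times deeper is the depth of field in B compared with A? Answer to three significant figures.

19.7

Setup A: H = 77²/(7.1×0.024) + 77 ≈ 34871.6 mm; DoF = Df − Dn = 18488.6 − 8992.7 ≈ 9495.9 mm.
Setup B: H = 178²/(3.2×0.047) + 178 ≈ 210842.9 mm; DoF = Df − Dn = 262650 − 75263 ≈ 187387 mm.
Ratio = 187387 / 9495.9 ≈ 19.7.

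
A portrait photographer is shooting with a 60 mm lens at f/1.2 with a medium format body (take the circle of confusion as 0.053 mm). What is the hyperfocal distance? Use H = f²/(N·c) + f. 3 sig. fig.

Hyperfocal distance H = f²/(N·c) + f = 60²/(1.2 × 0.053) + 60 = 3600/0.0636 + 60 ≈ 56663.8 mm ≈ 56.7 m.

56.7 m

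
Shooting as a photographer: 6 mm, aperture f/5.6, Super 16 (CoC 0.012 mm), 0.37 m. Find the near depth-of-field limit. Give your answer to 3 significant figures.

Hyperfocal distance H = f²/(N·c) + f = 6²/(5.6 × 0.012) + 6 = 36/0.0672 + 6 ≈ 541.7 mm ≈ 0.542 m.
Near limit Dn = s·(H − f)/(H + s − 2f) = 370 × (541.7 − 6) / (541.7 + 370 − 2 × 6) = 370 × 535.7 / 899.7 ≈ 220.31 mm.

220 mm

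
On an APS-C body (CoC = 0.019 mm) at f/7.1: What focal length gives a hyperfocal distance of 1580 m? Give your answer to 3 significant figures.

From H = f²/(N·c) + f, with f ≪ H: f ≈ √(H·N·c) = √(1580000 × 7.1 × 0.019) = √213142 ≈ 461.7 mm.
The +f correction barely moves this — solving exactly, f² + N·c·f − N·c·H = 0 ⇒ f = (−N·c + √((N·c)² + 4·N·c·H))/2 = (−0.1349 + √852568)/2 ≈ 461.61 mm, so f ≈ 462 mm.

462 mm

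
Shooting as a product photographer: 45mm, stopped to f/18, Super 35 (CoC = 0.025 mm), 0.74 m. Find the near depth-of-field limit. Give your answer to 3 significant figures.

Hyperfocal distance H = f²/(N·c) + f = 45²/(18 × 0.025) + 45 = 2025/0.45 + 45 ≈ 4545.0 mm ≈ 4.545 m.
Near limit Dn = s·(H − f)/(H + s − 2f) = 740 × (4545.0 − 45) / (4545.0 + 740 − 2 × 45) = 740 × 4500.0 / 5195.0 ≈ 641.00 mm ≈ 0.641 m.

0.641 m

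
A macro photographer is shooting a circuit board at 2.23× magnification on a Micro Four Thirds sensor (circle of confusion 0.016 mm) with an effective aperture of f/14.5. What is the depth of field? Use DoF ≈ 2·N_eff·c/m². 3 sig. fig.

0.0933 mm

At magnification m, DoF ≈ 2·N_eff·c/m² = 2 × 14.5 × 0.016 / 2.23² = 0.464 / 4.973 ≈ 0.0933 mm.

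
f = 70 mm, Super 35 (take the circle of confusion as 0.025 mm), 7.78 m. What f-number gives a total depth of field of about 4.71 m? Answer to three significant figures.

f/7.10

Write h = H − f = f²/(N·c). The thin-lens limits are Dn = s·h/(h + (s−f)) and Df = s·h/(h − (s−f)), so DoF = Df − Dn = 2·s·(s−f)·h / (h² − (s−f)²).
That is a quadratic in h: DoF·h² − 2·s·(s−f)·h − DoF·(s−f)² = 0 ⇒ h = (s−f)·(s + √(s² + DoF²)) / DoF = 7710 × (7780 + √(7780² + 4710²)) / 4710 = 7710 × (7780 + 9094.64) / 4710 ≈ 27623 mm.
Then N = f²/(c·h) = 70² / (0.025 × 27623) = 4900 / 690.57 ≈ 7.10.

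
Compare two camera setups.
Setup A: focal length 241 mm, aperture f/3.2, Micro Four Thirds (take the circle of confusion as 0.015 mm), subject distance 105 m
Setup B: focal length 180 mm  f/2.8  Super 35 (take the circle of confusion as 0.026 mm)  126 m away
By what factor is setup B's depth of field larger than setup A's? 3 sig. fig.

4.23

Setup A: H = 241²/(3.2×0.015) + 241 ≈ 1210261.8 mm; DoF = Df − Dn = 114952 − 96634 ≈ 18318 mm.
Setup B: H = 180²/(2.8×0.026) + 180 ≈ 445234.9 mm; DoF = Df − Dn = 175660 − 98230 ≈ 77430 mm.
Ratio = 77430 / 18318 ≈ 4.23.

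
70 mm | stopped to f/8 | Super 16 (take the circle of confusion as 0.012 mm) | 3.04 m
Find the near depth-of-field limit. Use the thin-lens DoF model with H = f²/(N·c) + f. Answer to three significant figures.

2.87 m

Hyperfocal distance H = f²/(N·c) + f = 70²/(8 × 0.012) + 70 = 4900/0.096 + 70 ≈ 51111.7 mm ≈ 51.11 m.
Near limit Dn = s·(H − f)/(H + s − 2f) = 3040 × (51111.7 − 70) / (51111.7 + 3040 − 2 × 70) = 3040 × 51041.7 / 54011.7 ≈ 2872.8 mm ≈ 2.87 m.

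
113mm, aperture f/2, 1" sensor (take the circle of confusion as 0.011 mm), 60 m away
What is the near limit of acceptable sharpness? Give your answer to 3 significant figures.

Hyperfocal distance H = f²/(N·c) + f = 113²/(2 × 0.011) + 113 = 12769/0.022 + 113 ≈ 580522.1 mm ≈ 580.5 m.
Near limit Dn = s·(H − f)/(H + s − 2f) = 60000 × (580522.1 − 113) / (580522.1 + 60000 − 2 × 113) = 60000 × 580409.1 / 640296.1 ≈ 54388 mm ≈ 54.4 m.

54.4 m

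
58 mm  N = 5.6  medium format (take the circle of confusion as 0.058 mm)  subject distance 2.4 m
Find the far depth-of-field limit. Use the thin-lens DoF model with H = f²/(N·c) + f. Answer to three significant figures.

Hyperfocal distance H = f²/(N·c) + f = 58²/(5.6 × 0.058) + 58 = 3364/0.3248 + 58 ≈ 10415.1 mm ≈ 10.42 m.
Far limit Df = s·(H − f)/(H − s) = 2400 × (10415.1 − 58) / (10415.1 − 2400) = 2400 × 10357.1 / 8015.1 ≈ 3101.3 mm ≈ 3.10 m.

3.10 m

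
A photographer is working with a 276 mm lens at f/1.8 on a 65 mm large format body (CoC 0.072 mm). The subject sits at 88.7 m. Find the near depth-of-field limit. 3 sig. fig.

77.1 m

Hyperfocal distance H = f²/(N·c) + f = 276²/(1.8 × 0.072) + 276 = 76176/0.1296 + 276 ≈ 588053.8 mm ≈ 588.1 m.
Near limit Dn = s·(H − f)/(H + s − 2f) = 88700 × (588053.8 − 276) / (588053.8 + 88700 − 2 × 276) = 88700 × 587777.8 / 676201.8 ≈ 77101 mm ≈ 77.1 m.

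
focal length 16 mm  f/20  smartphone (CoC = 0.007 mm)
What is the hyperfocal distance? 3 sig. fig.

Hyperfocal distance H = f²/(N·c) + f = 16²/(20 × 0.007) + 16 = 256/0.14 + 16 ≈ 1844.6 mm ≈ 1.84 m.

1.84 m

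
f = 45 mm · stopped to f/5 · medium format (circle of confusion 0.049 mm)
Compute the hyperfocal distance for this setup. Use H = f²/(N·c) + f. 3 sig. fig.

Hyperfocal distance H = f²/(N·c) + f = 45²/(5 × 0.049) + 45 = 2025/0.245 + 45 ≈ 8310.3 mm ≈ 8.31 m.

8.31 m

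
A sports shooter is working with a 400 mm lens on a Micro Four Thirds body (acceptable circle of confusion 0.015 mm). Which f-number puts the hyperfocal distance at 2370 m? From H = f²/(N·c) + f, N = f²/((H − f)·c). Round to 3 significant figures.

Rearrange H = f²/(N·c) + f for N: N = f² / ((H − f)·c).
N = 400² / ((2370000 − 400) × 0.015) = 160000 / 35544 ≈ 4.50.

f/4.50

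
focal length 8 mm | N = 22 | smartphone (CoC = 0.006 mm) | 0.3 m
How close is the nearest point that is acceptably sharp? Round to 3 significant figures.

Hyperfocal distance H = f²/(N·c) + f = 8²/(22 × 0.006) + 8 = 64/0.132 + 8 ≈ 492.8 mm ≈ 0.493 m.
Near limit Dn = s·(H − f)/(H + s − 2f) = 300 × (492.8 − 8) / (492.8 + 300 − 2 × 8) = 300 × 484.8 / 776.8 ≈ 187.24 mm.

187 mm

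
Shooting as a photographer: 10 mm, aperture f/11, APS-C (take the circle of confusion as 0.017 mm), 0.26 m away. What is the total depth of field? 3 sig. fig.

311 mm

Hyperfocal distance H = f²/(N·c) + f = 10²/(11 × 0.017) + 10 = 100/0.187 + 10 ≈ 544.8 mm ≈ 0.545 m.
Near limit Dn = s·(H − f)/(H + s − 2f) = 260 × (544.8 − 10) / (544.8 + 260 − 2 × 10) = 260 × 534.8 / 784.8 ≈ 177.17 mm.
Far limit Df = s·(H − f)/(H − s) = 260 × (544.8 − 10) / (544.8 − 260) = 260 × 534.8 / 284.8 ≈ 488.26 mm.
Depth of field = Df − Dn = 488.26 − 177.17 ≈ 311.09 mm.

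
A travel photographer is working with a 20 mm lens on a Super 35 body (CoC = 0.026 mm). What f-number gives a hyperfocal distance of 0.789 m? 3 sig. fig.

f/20

Rearrange H = f²/(N·c) + f for N: N = f² / ((H − f)·c).
N = 20² / ((789 − 20) × 0.026) = 400 / 19.99 ≈ 20.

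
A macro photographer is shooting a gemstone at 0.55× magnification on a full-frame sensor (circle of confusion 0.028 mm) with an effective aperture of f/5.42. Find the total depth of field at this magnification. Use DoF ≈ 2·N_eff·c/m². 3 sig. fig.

1.00 mm

At magnification m, DoF ≈ 2·N_eff·c/m² = 2 × 5.42 × 0.028 / 0.55² = 0.3035 / 0.3025 ≈ 1 mm.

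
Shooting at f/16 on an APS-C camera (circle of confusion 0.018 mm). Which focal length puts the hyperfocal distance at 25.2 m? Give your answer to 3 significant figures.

85.0 mm

From H = f²/(N·c) + f, with f ≪ H: f ≈ √(H·N·c) = √(25200 × 16 × 0.018) = √7257.6 ≈ 85.19 mm.
Exact: f² + N·c·f − N·c·H = 0 ⇒ f = (−N·c + √((N·c)² + 4·N·c·H))/2 = (−0.288 + √29030)/2 ≈ 85.048 mm ≈ 85.0 mm.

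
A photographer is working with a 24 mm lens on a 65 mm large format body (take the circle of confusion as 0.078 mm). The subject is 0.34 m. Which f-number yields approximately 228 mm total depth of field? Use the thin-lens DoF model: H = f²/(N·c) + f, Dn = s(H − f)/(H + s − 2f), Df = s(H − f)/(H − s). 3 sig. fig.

f/7.11

Write h = H − f = f²/(N·c). The thin-lens limits are Dn = s·h/(h + (s−f)) and Df = s·h/(h − (s−f)), so DoF = Df − Dn = 2·s·(s−f)·h / (h² − (s−f)²).
That is a quadratic in h: DoF·h² − 2·s·(s−f)·h − DoF·(s−f)² = 0 ⇒ h = (s−f)·(s + √(s² + DoF²)) / DoF = 316 × (340 + √(340² + 228²)) / 228 = 316 × (340 + 409.370) / 228 ≈ 1038.6 mm.
Then N = f²/(c·h) = 24² / (0.078 × 1038.6) = 576 / 81.011 ≈ 7.11.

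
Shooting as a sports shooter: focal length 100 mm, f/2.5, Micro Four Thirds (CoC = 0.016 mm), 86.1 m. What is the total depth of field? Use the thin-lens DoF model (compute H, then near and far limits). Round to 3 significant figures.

67.2 m

Hyperfocal distance H = f²/(N·c) + f = 100²/(2.5 × 0.016) + 100 = 10000/0.04 + 100 ≈ 250100.0 mm ≈ 250.1 m.
Near limit Dn = s·(H − f)/(H + s − 2f) = 86100 × (250100.0 − 100) / (250100.0 + 86100 − 2 × 100) = 86100 × 250000.0 / 336000.0 ≈ 64062 mm.
Far limit Df = s·(H − f)/(H − s) = 86100 × (250100.0 − 100) / (250100.0 − 86100) = 86100 × 250000.0 / 164000.0 ≈ 131250 mm.
Depth of field = Df − Dn = 131250 − 64062 ≈ 67188 mm ≈ 67.2 m.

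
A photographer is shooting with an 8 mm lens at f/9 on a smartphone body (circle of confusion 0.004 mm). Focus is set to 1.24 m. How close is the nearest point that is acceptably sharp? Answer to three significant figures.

0.732 m

Hyperfocal distance H = f²/(N·c) + f = 8²/(9 × 0.004) + 8 = 64/0.036 + 8 ≈ 1785.8 mm ≈ 1.786 m.
Near limit Dn = s·(H − f)/(H + s − 2f) = 1240 × (1785.8 − 8) / (1785.8 + 1240 − 2 × 8) = 1240 × 1777.8 / 3009.8 ≈ 732.43 mm ≈ 0.732 m.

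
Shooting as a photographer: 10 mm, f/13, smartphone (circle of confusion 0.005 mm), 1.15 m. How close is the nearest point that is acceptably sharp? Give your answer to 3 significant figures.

Hyperfocal distance H = f²/(N·c) + f = 10²/(13 × 0.005) + 10 = 100/0.065 + 10 ≈ 1548.5 mm ≈ 1.548 m.
Near limit Dn = s·(H − f)/(H + s − 2f) = 1150 × (1548.5 − 10) / (1548.5 + 1150 − 2 × 10) = 1150 × 1538.5 / 2678.5 ≈ 660.54 mm ≈ 0.661 m.

0.661 m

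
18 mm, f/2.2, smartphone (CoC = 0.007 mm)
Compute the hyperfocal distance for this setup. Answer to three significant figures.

Hyperfocal distance H = f²/(N·c) + f = 18²/(2.2 × 0.007) + 18 = 324/0.0154 + 18 ≈ 21057.0 mm ≈ 21.1 m.

21.1 m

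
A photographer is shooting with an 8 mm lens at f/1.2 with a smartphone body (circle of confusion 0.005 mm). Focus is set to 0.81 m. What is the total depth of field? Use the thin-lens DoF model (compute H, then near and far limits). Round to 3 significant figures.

122 mm

Hyperfocal distance H = f²/(N·c) + f = 8²/(1.2 × 0.005) + 8 = 64/0.006 + 8 ≈ 10674.7 mm ≈ 10.67 m.
Near limit Dn = s·(H − f)/(H + s − 2f) = 810 × (10674.7 − 8) / (10674.7 + 810 − 2 × 8) = 810 × 10666.7 / 11468.7 ≈ 753.36 mm.
Far limit Df = s·(H − f)/(H − s) = 810 × (10674.7 − 8) / (10674.7 − 810) = 810 × 10666.7 / 9864.7 ≈ 875.85 mm.
Depth of field = Df − Dn = 875.85 − 753.36 ≈ 122.49 mm.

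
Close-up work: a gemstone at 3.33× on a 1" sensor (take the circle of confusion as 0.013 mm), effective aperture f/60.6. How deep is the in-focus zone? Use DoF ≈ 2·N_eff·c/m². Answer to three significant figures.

At magnification m, DoF ≈ 2·N_eff·c/m² = 2 × 60.6 × 0.013 / 3.33² = 1.576 / 11.09 ≈ 0.142 mm.

0.142 mm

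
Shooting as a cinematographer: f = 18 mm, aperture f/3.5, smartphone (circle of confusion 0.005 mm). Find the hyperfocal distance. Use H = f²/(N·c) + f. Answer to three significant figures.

Hyperfocal distance H = f²/(N·c) + f = 18²/(3.5 × 0.005) + 18 = 324/0.0175 + 18 ≈ 18532.3 mm ≈ 18.5 m.

18.5 m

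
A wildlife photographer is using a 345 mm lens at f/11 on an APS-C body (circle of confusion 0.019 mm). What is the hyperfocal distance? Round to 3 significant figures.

Hyperfocal distance H = f²/(N·c) + f = 345²/(11 × 0.019) + 345 = 119025/0.209 + 345 ≈ 569842.6 mm ≈ 570 m.

570 m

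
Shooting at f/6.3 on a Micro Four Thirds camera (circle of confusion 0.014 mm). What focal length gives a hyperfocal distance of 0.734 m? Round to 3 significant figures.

8.00 mm

From H = f²/(N·c) + f, with f ≪ H: f ≈ √(H·N·c) = √(734 × 6.3 × 0.014) = √64.739 ≈ 8.046 mm.
Exact: f² + N·c·f − N·c·H = 0 ⇒ f = (−N·c + √((N·c)² + 4·N·c·H))/2 = (−0.0882 + √258.96)/2 ≈ 8.0021 mm ≈ 8.00 mm.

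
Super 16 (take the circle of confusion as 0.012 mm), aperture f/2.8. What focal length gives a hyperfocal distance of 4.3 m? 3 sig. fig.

12.0 mm

From H = f²/(N·c) + f, with f ≪ H: f ≈ √(H·N·c) = √(4300 × 2.8 × 0.012) = √144.48 ≈ 12.02 mm.
The +f correction barely moves this — solving exactly, f² + N·c·f − N·c·H = 0 ⇒ f = (−N·c + √((N·c)² + 4·N·c·H))/2 = (−0.0336 + √577.92)/2 ≈ 12.003 mm, so f ≈ 12.0 mm.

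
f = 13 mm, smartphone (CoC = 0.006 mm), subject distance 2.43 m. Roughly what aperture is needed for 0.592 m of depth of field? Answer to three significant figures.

f/1.40

Write h = H − f = f²/(N·c). The thin-lens limits are Dn = s·h/(h + (s−f)) and Df = s·h/(h − (s−f)), so DoF = Df − Dn = 2·s·(s−f)·h / (h² − (s−f)²).
That is a quadratic in h: DoF·h² − 2·s·(s−f)·h − DoF·(s−f)² = 0 ⇒ h = (s−f)·(s + √(s² + DoF²)) / DoF = 2417 × (2430 + √(2430² + 592²)) / 592 = 2417 × (2430 + 2501.07) / 592 ≈ 20132 mm.
Then N = f²/(c·h) = 13² / (0.006 × 20132) = 169 / 120.79 ≈ 1.40.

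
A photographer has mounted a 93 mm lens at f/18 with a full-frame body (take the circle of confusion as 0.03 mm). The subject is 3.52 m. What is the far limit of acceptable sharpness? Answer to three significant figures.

4.48 m

Hyperfocal distance H = f²/(N·c) + f = 93²/(18 × 0.03) + 93 = 8649/0.54 + 93 ≈ 16109.7 mm ≈ 16.11 m.
Far limit Df = s·(H − f)/(H − s) = 3520 × (16109.7 − 93) / (16109.7 − 3520) = 3520 × 16016.7 / 12589.7 ≈ 4478.2 mm ≈ 4.48 m.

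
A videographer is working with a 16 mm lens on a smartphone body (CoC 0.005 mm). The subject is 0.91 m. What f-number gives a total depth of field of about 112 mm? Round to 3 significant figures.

f/3.51

Write h = H − f = f²/(N·c). The thin-lens limits are Dn = s·h/(h + (s−f)) and Df = s·h/(h − (s−f)), so DoF = Df − Dn = 2·s·(s−f)·h / (h² − (s−f)²).
That is a quadratic in h: DoF·h² − 2·s·(s−f)·h − DoF·(s−f)² = 0 ⇒ h = (s−f)·(s + √(s² + DoF²)) / DoF = 894 × (910 + √(910² + 112²)) / 112 = 894 × (910 + 916.866) / 112 ≈ 14582 mm.
Then N = f²/(c·h) = 16² / (0.005 × 14582) = 256 / 72.912 ≈ 3.51.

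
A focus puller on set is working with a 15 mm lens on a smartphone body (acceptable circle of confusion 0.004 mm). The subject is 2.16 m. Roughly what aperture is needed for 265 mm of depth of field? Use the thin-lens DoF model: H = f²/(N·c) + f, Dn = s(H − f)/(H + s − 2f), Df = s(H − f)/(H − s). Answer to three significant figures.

f/1.60

Write h = H − f = f²/(N·c). The thin-lens limits are Dn = s·h/(h + (s−f)) and Df = s·h/(h − (s−f)), so DoF = Df − Dn = 2·s·(s−f)·h / (h² − (s−f)²).
That is a quadratic in h: DoF·h² − 2·s·(s−f)·h − DoF·(s−f)² = 0 ⇒ h = (s−f)·(s + √(s² + DoF²)) / DoF = 2145 × (2160 + √(2160² + 265²)) / 265 = 2145 × (2160 + 2176.20) / 265 ≈ 35099 mm.
Then N = f²/(c·h) = 15² / (0.004 × 35099) = 225 / 140.39 ≈ 1.60.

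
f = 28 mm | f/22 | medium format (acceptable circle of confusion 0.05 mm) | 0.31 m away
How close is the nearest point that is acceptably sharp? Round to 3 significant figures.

Hyperfocal distance H = f²/(N·c) + f = 28²/(22 × 0.05) + 28 = 784/1.1 + 28 ≈ 740.7 mm ≈ 0.741 m.
Near limit Dn = s·(H − f)/(H + s − 2f) = 310 × (740.7 − 28) / (740.7 + 310 − 2 × 28) = 310 × 712.7 / 994.7 ≈ 222.12 mm.

222 mm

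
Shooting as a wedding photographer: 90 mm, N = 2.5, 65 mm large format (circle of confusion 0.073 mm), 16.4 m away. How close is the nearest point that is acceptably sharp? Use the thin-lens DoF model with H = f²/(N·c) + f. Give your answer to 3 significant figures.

12.0 m

Hyperfocal distance H = f²/(N·c) + f = 90²/(2.5 × 0.073) + 90 = 8100/0.1825 + 90 ≈ 44473.6 mm ≈ 44.47 m.
Near limit Dn = s·(H − f)/(H + s − 2f) = 16400 × (44473.6 − 90) / (44473.6 + 16400 − 2 × 90) = 16400 × 44383.6 / 60693.6 ≈ 11993 mm ≈ 12.0 m.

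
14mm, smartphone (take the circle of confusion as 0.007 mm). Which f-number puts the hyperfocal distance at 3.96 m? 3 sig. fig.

Rearrange H = f²/(N·c) + f for N: N = f² / ((H − f)·c).
N = 14² / ((3960 − 14) × 0.007) = 196 / 27.62 ≈ 7.10.

f/7.10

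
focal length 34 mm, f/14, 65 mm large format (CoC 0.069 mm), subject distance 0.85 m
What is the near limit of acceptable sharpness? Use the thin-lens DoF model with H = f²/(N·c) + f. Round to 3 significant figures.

Hyperfocal distance H = f²/(N·c) + f = 34²/(14 × 0.069) + 34 = 1156/0.966 + 34 ≈ 1230.7 mm ≈ 1.231 m.
Near limit Dn = s·(H − f)/(H + s − 2f) = 850 × (1230.7 − 34) / (1230.7 + 850 − 2 × 34) = 850 × 1196.7 / 2012.7 ≈ 505.39 mm ≈ 0.505 m.

0.505 m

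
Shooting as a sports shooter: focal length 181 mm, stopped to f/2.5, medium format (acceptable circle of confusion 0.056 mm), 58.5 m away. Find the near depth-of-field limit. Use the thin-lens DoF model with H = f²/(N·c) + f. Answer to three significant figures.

Hyperfocal distance H = f²/(N·c) + f = 181²/(2.5 × 0.056) + 181 = 32761/0.14 + 181 ≈ 234188.1 mm ≈ 234.2 m.
Near limit Dn = s·(H − f)/(H + s − 2f) = 58500 × (234188.1 − 181) / (234188.1 + 58500 − 2 × 181) = 58500 × 234007.1 / 292326.1 ≈ 46829 mm ≈ 46.8 m.

46.8 m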